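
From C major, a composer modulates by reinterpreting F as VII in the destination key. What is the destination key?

G minor

The numeral VII denotes a major triad on scale degree 7. With F on degree 7, the tonic of the new key is G.
Degree 7 carries a major triad in natural-minor keys, so the destination is G minor.
Check: the diatonic triads of G minor (natural minor) are Gm (i), Adim (ii°), B♭ (III), Cm (iv), Dm (v), E♭ (VI), F (VII) — F is indeed VII.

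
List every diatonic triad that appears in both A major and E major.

Triads in A major: A (I), Bm (ii), C#m (iii), D (IV), E (V), F#m (vi), G#dim (vii°).
Triads in E major: E (I), F#m (ii), G#m (iii), A (IV), B (V), C#m (vi), D#dim (vii°).
Shared triads with their functions: A (I in A major, IV in E major); C#m (iii in A major, vi in E major); E (V in A major, I in E major); F#m (vi in A major, ii in E major).

A, C#m, E, F#m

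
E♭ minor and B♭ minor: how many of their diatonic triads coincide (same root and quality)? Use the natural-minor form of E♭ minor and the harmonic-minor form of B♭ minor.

Diatonic triads of E♭ minor (natural minor): E♭ minor (i), F diminished (ii°), G♭ major (III), A♭ minor (iv), B♭ minor (v), C♭ major (VI), D♭ major (VII).
Diatonic triads of B♭ minor (harmonic minor): B♭ minor (i), C diminished (ii°), D♭ augmented (III+), E♭ minor (iv), F major (V), G♭ major (VI), A diminished (vii°).
Matching root and quality in both lists: E♭ minor, G♭ major, B♭ minor.
That gives 3 common triads.

3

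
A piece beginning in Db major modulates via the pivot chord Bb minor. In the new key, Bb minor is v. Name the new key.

Eb minor

The numeral v denotes a minor triad on scale degree 5. With Bb on degree 5, the tonic of the new key is Eb.
Degree 5 carries a minor triad in natural-minor keys, so the destination is Eb minor.
Check: the diatonic triads of Eb minor (natural minor) are Ebm (i), Fdim (ii°), Gb (III), Abm (iv), Bbm (v), Cb (VI), Db (VII) — Bb minor is indeed v.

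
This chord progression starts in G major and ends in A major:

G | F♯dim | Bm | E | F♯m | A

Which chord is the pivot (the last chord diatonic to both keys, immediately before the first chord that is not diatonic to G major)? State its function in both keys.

Chords diatonic to G major: G, Am, Bm, C, D, Em, F♯dim.
Reading the progression, the first chord not in that set is E, so the modulation leaves G major there.
The chord immediately before E is Bm, which is diatonic to both keys: iii in G major and ii in A major.

Bm — iii in G major, ii in A major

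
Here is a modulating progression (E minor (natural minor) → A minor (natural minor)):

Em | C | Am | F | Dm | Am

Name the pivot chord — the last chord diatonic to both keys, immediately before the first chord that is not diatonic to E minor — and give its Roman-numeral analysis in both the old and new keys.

Chords diatonic to E minor: Em, F#dim, G, Am, Bm, C, D.
Reading the progression, the first chord not in that set is F, so the modulation leaves E minor there.
The chord immediately before F is Am, which is diatonic to both keys: iv in E minor and i in A minor.

Am — iv in E minor, i in A minor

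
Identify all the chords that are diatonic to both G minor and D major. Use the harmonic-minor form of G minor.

D

Triads in G minor (harmonic minor): G minor (i), A diminished (ii°), Bb augmented (III+), C minor (iv), D major (V), Eb major (VI), F# diminished (vii°).
Triads in D major: D major (I), E minor (ii), F# minor (iii), G major (IV), A major (V), B minor (vi), C# diminished (vii°).
Shared triads with their functions: D major (V in G minor, I in D major).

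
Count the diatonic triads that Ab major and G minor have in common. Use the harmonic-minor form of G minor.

2

Diatonic triads of Ab major: Ab (I), Bbm (ii), Cm (iii), Db (IV), Eb (V), Fm (vi), Gdim (vii°).
Diatonic triads of G minor (harmonic minor): Gm (i), Adim (ii°), Bbaug (III+), Cm (iv), D (V), Eb (VI), F#dim (vii°).
Matching root and quality in both lists: Cm, Eb.
That gives 2 common triads.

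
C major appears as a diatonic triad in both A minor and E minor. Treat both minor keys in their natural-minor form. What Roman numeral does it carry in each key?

The scale of A minor (natural minor) is A B C D E F G; C is degree 3, and the triad built there (C-E-G) is major, so it is III.
The scale of E minor (natural minor) is E F♯ G A B C D; C is degree 6, and the triad built there (C-E-G) is major, so it is VI.

III in A minor; VI in E minor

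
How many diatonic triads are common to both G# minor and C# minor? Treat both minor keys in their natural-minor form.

Diatonic triads of G# minor (natural minor): G# minor (i), A# diminished (ii°), B major (III), C# minor (iv), D# minor (v), E major (VI), F# major (VII).
Diatonic triads of C# minor (natural minor): C# minor (i), D# diminished (ii°), E major (III), F# minor (iv), G# minor (v), A major (VI), B major (VII).
Matching root and quality in both lists: G# minor, B major, C# minor, E major.
That gives 4 common triads.

4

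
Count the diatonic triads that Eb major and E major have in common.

Diatonic triads of Eb major: Eb (I), Fm (ii), Gm (iii), Ab (IV), Bb (V), Cm (vi), Ddim (vii°).
Diatonic triads of E major: E (I), F#m (ii), G#m (iii), A (IV), B (V), C#m (vi), D#dim (vii°).
No triad has the same root and quality in both keys.

0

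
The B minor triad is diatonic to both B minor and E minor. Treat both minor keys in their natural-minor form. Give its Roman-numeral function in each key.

The scale of B minor (natural minor) is B C♯ D E F♯ G A; B is degree 1, and the triad built there (B-D-F♯) is minor, so it is i.
The scale of E minor (natural minor) is E F♯ G A B C D; B is degree 5, and the triad built there (B-D-F♯) is minor, so it is v.

i in B minor; v in E minor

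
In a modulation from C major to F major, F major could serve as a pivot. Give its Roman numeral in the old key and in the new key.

IV in C major; I in F major

The scale of C major is C D E F G A B; F is degree 4, and the triad built there (F-A-C) is major, so it is IV.
The scale of F major is F G A B♭ C D E; F is degree 1, and the triad built there (F-A-C) is major, so it is I.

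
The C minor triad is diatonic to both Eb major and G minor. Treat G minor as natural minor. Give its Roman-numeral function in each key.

vi in Eb major; iv in G minor

The scale of Eb major is Eb F G Ab Bb C D; C is degree 6, and the triad built there (C-Eb-G) is minor, so it is vi.
The scale of G minor (natural minor) is G A Bb C D Eb F; C is degree 4, and the triad built there (C-Eb-G) is minor, so it is iv.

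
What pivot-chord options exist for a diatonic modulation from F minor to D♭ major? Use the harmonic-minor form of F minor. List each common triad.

Triads in F minor (harmonic minor): Fm (i), Gdim (ii°), A♭aug (III+), B♭m (iv), C (V), D♭ (VI), Edim (vii°).
Triads in D♭ major: D♭ (I), E♭m (ii), Fm (iii), G♭ (IV), A♭ (V), B♭m (vi), Cdim (vii°).
Shared triads with their functions: Fm (i in F minor, iii in D♭ major); B♭m (iv in F minor, vi in D♭ major); D♭ (VI in F minor, I in D♭ major).

Fm, B♭m, D♭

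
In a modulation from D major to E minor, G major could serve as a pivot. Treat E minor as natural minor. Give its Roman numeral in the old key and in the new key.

IV in D major; III in E minor

The scale of D major is D E F♯ G A B C♯; G is degree 4, and the triad built there (G-B-D) is major, so it is IV.
The scale of E minor (natural minor) is E F♯ G A B C D; G is degree 3, and the triad built there (G-B-D) is major, so it is III.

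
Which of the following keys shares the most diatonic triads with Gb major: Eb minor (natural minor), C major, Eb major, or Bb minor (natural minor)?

Eb minor

Triads of Gb major: Gb (I), Abm (ii), Bbm (iii), Cb (IV), Db (V), Ebm (vi), Fdim (vii°).
Eb minor (natural minor) shares 7: Gb, Abm, Bbm, Cb, Db, Ebm, Fdim.
C major shares 0: none.
Eb major shares 0: none.
Bb minor (natural minor) shares 4: Gb, Bbm, Db, Ebm.
The most common triads (7) are shared with Eb minor.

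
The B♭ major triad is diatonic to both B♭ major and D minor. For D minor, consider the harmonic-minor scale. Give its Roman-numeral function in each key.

I in B♭ major; VI in D minor

The scale of B♭ major is B♭ C D E♭ F G A; B♭ is degree 1, and the triad built there (B♭-D-F) is major, so it is I.
The scale of D minor (harmonic minor) is D E F G A B♭ C♯; B♭ is degree 6, and the triad built there (B♭-D-F) is major, so it is VI.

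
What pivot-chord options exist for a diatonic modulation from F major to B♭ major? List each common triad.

Triads in F major: F (I), Gm (ii), Am (iii), B♭ (IV), C (V), Dm (vi), Edim (vii°).
Triads in B♭ major: B♭ (I), Cm (ii), Dm (iii), E♭ (IV), F (V), Gm (vi), Adim (vii°).
Shared triads with their functions: F (I in F major, V in B♭ major); Gm (ii in F major, vi in B♭ major); B♭ (IV in F major, I in B♭ major); Dm (vi in F major, iii in B♭ major).

F, Gm, B♭, Dm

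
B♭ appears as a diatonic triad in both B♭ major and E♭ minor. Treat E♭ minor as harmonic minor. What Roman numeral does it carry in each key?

I in B♭ major; V in E♭ minor

The scale of B♭ major is B♭ C D E♭ F G A; B♭ is degree 1, and the triad built there (B♭-D-F) is major, so it is I.
The scale of E♭ minor (harmonic minor) is E♭ F G♭ A♭ B♭ C♭ D; B♭ is degree 5, and the triad built there (B♭-D-F) is major, so it is V.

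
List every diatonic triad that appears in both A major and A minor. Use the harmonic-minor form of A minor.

Triads in A major: A major (I), B minor (ii), C# minor (iii), D major (IV), E major (V), F# minor (vi), G# diminished (vii°).
Triads in A minor (harmonic minor): A minor (i), B diminished (ii°), C augmented (III+), D minor (iv), E major (V), F major (VI), G# diminished (vii°).
Shared triads with their functions: E major (V in A major, V in A minor); G# diminished (vii° in A major, vii° in A minor).

E, G#dim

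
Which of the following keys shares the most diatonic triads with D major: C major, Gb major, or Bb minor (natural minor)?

C major

Triads of D major: D (I), Em (ii), F#m (iii), G (IV), A (V), Bm (vi), C#dim (vii°).
C major shares 2: Em, G.
Gb major shares 0: none.
Bb minor (natural minor) shares 0: none.
The most common triads (2) are shared with C major.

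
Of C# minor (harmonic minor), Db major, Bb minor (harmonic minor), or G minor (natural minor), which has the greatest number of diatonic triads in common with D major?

Triads of D major: D major (I), E minor (ii), F# minor (iii), G major (IV), A major (V), B minor (vi), C# diminished (vii°).
C# minor (harmonic minor) shares 2: F#m, A.
Db major shares 0: none.
Bb minor (harmonic minor) shares 0: none.
G minor (natural minor) shares 0: none.
The most common triads (2) are shared with C# minor.

C# minor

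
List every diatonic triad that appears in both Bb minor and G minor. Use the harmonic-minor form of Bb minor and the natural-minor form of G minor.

F, Adim

Triads in Bb minor (harmonic minor): Bb minor (i), C diminished (ii°), Db augmented (III+), Eb minor (iv), F major (V), Gb major (VI), A diminished (vii°).
Triads in G minor (natural minor): G minor (i), A diminished (ii°), Bb major (III), C minor (iv), D minor (v), Eb major (VI), F major (VII).
Shared triads with their functions: F major (V in Bb minor, VII in G minor); A diminished (vii° in Bb minor, ii° in G minor).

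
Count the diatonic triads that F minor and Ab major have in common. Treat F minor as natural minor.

7

Diatonic triads of F minor (natural minor): Fm (i), Gdim (ii°), Ab (III), Bbm (iv), Cm (v), Db (VI), Eb (VII).
Diatonic triads of Ab major: Ab (I), Bbm (ii), Cm (iii), Db (IV), Eb (V), Fm (vi), Gdim (vii°).
Matching root and quality in both lists: Fm, Gdim, Ab, Bbm, Cm, Db, Eb.
That gives 7 common triads.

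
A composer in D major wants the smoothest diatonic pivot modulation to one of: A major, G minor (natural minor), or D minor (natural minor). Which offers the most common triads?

Triads of D major: D major (I), E minor (ii), F# minor (iii), G major (IV), A major (V), B minor (vi), C# diminished (vii°).
A major shares 4: D, F#m, A, Bm.
G minor (natural minor) shares 0: none.
D minor (natural minor) shares 0: none.
The most common triads (4) are shared with A major.

A major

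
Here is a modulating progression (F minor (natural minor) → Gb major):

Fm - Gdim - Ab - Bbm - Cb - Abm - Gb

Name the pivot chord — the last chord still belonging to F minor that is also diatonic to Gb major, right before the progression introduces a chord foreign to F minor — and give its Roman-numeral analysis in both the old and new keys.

Bbm — iv in F minor, iii in Gb major

Chords diatonic to F minor: Fm, Gdim, Ab, Bbm, Cm, Db, Eb.
Reading the progression, the first chord not in that set is Cb, so the modulation leaves F minor there.
The chord immediately before Cb is Bbm, which is diatonic to both keys: iv in F minor and iii in Gb major.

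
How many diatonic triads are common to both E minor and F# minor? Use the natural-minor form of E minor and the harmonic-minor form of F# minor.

2

Diatonic triads of E minor (natural minor): Em (i), F#dim (ii°), G (III), Am (iv), Bm (v), C (VI), D (VII).
Diatonic triads of F# minor (harmonic minor): F#m (i), G#dim (ii°), Aaug (III+), Bm (iv), C# (V), D (VI), E#dim (vii°).
Matching root and quality in both lists: Bm, D.
That gives 2 common triads.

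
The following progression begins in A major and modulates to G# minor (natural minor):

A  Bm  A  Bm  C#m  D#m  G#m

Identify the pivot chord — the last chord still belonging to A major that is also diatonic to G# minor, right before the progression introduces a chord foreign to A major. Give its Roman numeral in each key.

C#m — iii in A major, iv in G# minor

Chords diatonic to A major: A, Bm, C#m, D, E, F#m, G#dim.
Reading the progression, the first chord not in that set is D#m, so the modulation leaves A major there.
The chord immediately before D#m is C#m, which is diatonic to both keys: iii in A major and iv in G# minor.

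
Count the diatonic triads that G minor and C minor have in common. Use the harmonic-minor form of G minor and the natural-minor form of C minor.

Diatonic triads of G minor (harmonic minor): Gm (i), Adim (ii°), B♭aug (III+), Cm (iv), D (V), E♭ (VI), F♯dim (vii°).
Diatonic triads of C minor (natural minor): Cm (i), Ddim (ii°), E♭ (III), Fm (iv), Gm (v), A♭ (VI), B♭ (VII).
Matching root and quality in both lists: Gm, Cm, E♭.
That gives 3 common triads.

3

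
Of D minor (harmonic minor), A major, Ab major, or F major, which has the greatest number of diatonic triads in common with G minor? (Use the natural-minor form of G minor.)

F major

Triads of G minor (natural minor): Gm (i), Adim (ii°), Bb (III), Cm (iv), Dm (v), Eb (VI), F (VII).
D minor (harmonic minor) shares 3: Gm, Bb, Dm.
A major shares 0: none.
Ab major shares 2: Cm, Eb.
F major shares 4: Gm, Bb, Dm, F.
The most common triads (4) are shared with F major.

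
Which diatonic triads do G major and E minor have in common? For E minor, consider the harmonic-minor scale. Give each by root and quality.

Triads in G major: G (I), Am (ii), Bm (iii), C (IV), D (V), Em (vi), F#dim (vii°).
Triads in E minor (harmonic minor): Em (i), F#dim (ii°), Gaug (III+), Am (iv), B (V), C (VI), D#dim (vii°).
Shared triads with their functions: Am (ii in G major, iv in E minor); C (IV in G major, VI in E minor); Em (vi in G major, i in E minor); F#dim (vii° in G major, ii° in E minor).

Am, C, Em, F#dim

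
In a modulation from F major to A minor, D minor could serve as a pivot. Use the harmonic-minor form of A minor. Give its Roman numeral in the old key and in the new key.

The scale of F major is F G A B♭ C D E; D is degree 6, and the triad built there (D-F-A) is minor, so it is vi.
The scale of A minor (harmonic minor) is A B C D E F G♯; D is degree 4, and the triad built there (D-F-A) is minor, so it is iv.

vi in F major; iv in A minor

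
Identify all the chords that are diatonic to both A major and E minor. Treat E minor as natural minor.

Bm, D

Triads in A major: A (I), Bm (ii), C#m (iii), D (IV), E (V), F#m (vi), G#dim (vii°).
Triads in E minor (natural minor): Em (i), F#dim (ii°), G (III), Am (iv), Bm (v), C (VI), D (VII).
Shared triads with their functions: Bm (ii in A major, v in E minor); D (IV in A major, VII in E minor).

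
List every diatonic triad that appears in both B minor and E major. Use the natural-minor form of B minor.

F#m, A

Triads in B minor (natural minor): Bm (i), C#dim (ii°), D (III), Em (iv), F#m (v), G (VI), A (VII).
Triads in E major: E (I), F#m (ii), G#m (iii), A (IV), B (V), C#m (vi), D#dim (vii°).
Shared triads with their functions: F#m (v in B minor, ii in E major); A (VII in B minor, IV in E major).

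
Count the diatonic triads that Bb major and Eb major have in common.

Diatonic triads of Bb major: Bb (I), Cm (ii), Dm (iii), Eb (IV), F (V), Gm (vi), Adim (vii°).
Diatonic triads of Eb major: Eb (I), Fm (ii), Gm (iii), Ab (IV), Bb (V), Cm (vi), Ddim (vii°).
Matching root and quality in both lists: Bb, Cm, Eb, Gm.
That gives 4 common triads.

4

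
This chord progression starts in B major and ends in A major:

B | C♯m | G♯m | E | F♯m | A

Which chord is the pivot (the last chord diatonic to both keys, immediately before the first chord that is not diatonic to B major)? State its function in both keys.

Chords diatonic to B major: B, C♯m, D♯m, E, F♯, G♯m, A♯dim.
Reading the progression, the first chord not in that set is F♯m, so the modulation leaves B major there.
The chord immediately before F♯m is E, which is diatonic to both keys: IV in B major and V in A major.

E — IV in B major, V in A major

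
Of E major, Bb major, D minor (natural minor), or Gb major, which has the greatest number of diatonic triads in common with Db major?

Gb major

Triads of Db major: Db major (I), Eb minor (ii), F minor (iii), Gb major (IV), Ab major (V), Bb minor (vi), C diminished (vii°).
E major shares 0: none.
Bb major shares 0: none.
D minor (natural minor) shares 0: none.
Gb major shares 4: Db, Ebm, Gb, Bbm.
The most common triads (4) are shared with Gb major.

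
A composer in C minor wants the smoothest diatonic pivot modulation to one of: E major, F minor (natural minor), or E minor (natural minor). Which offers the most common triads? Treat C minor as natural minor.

F minor

Triads of C minor (natural minor): C minor (i), D diminished (ii°), Eb major (III), F minor (iv), G minor (v), Ab major (VI), Bb major (VII).
E major shares 0: none.
F minor (natural minor) shares 4: Cm, Eb, Fm, Ab.
E minor (natural minor) shares 0: none.
The most common triads (4) are shared with F minor.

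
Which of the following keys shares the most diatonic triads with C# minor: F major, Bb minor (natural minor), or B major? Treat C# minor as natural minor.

B major

Triads of C# minor (natural minor): C# minor (i), D# diminished (ii°), E major (III), F# minor (iv), G# minor (v), A major (VI), B major (VII).
F major shares 0: none.
Bb minor (natural minor) shares 0: none.
B major shares 4: C#m, E, G#m, B.
The most common triads (4) are shared with B major.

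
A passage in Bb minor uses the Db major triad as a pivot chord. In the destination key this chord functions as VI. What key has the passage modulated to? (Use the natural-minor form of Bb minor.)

The numeral VI denotes a major triad on scale degree 6. With Db on degree 6, the tonic of the new key is F.
Degree 6 carries a major triad in minor keys, so the destination is F minor.
Check: the diatonic triads of F minor (natural minor) are Fm (i), Gdim (ii°), Ab (III), Bbm (iv), Cm (v), Db (VI), Eb (VII) — Db major is indeed VI.

F minor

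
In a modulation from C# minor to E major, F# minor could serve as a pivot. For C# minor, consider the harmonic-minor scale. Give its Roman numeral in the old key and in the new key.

iv in C# minor; ii in E major

The scale of C# minor (harmonic minor) is C# D# E F# G# A B#; F# is degree 4, and the triad built there (F#-A-C#) is minor, so it is iv.
The scale of E major is E F# G# A B C# D#; F# is degree 2, and the triad built there (F#-A-C#) is minor, so it is ii.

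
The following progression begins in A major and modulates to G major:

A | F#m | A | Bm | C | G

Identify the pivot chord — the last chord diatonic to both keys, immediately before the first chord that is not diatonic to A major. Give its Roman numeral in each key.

Chords diatonic to A major: A, Bm, C#m, D, E, F#m, G#dim.
Reading the progression, the first chord not in that set is C, so the modulation leaves A major there.
The chord immediately before C is Bm, which is diatonic to both keys: ii in A major and iii in G major.

Bm — ii in A major, iii in G major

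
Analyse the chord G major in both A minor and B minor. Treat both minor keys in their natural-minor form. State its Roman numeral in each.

VII in A minor; VI in B minor

The scale of A minor (natural minor) is A B C D E F G; G is degree 7, and the triad built there (G-B-D) is major, so it is VII.
The scale of B minor (natural minor) is B C# D E F# G A; G is degree 6, and the triad built there (G-B-D) is major, so it is VI.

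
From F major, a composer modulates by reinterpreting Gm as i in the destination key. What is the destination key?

G minor

The numeral i denotes a minor triad on scale degree 1. With G on degree 1, the tonic of the new key is G.
Degree 1 carries a minor triad in minor keys, so the destination is G minor.
Check: the diatonic triads of G minor (natural minor) are Gm (i), Adim (ii°), Bb (III), Cm (iv), Dm (v), Eb (VI), F (VII) — Gm is indeed i.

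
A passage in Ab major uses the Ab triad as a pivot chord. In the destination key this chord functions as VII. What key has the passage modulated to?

The numeral VII denotes a major triad on scale degree 7. With Ab on degree 7, the tonic of the new key is Bb.
Degree 7 carries a major triad in natural-minor keys, so the destination is Bb minor.
Check: the diatonic triads of Bb minor (natural minor) are Bbm (i), Cdim (ii°), Db (III), Ebm (iv), Fm (v), Gb (VI), Ab (VII) — Ab is indeed VII.

Bb minor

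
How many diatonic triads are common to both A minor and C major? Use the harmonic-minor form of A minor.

4

Diatonic triads of A minor (harmonic minor): A minor (i), B diminished (ii°), C augmented (III+), D minor (iv), E major (V), F major (VI), G♯ diminished (vii°).
Diatonic triads of C major: C major (I), D minor (ii), E minor (iii), F major (IV), G major (V), A minor (vi), B diminished (vii°).
Matching root and quality in both lists: A minor, B diminished, D minor, F major.
That gives 4 common triads.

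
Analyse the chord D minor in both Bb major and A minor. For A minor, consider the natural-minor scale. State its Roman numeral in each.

The scale of Bb major is Bb C D Eb F G A; D is degree 3, and the triad built there (D-F-A) is minor, so it is iii.
The scale of A minor (natural minor) is A B C D E F G; D is degree 4, and the triad built there (D-F-A) is minor, so it is iv.

iii in Bb major; iv in A minor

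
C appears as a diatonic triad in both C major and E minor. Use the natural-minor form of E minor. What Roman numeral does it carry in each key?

I in C major; VI in E minor

The scale of C major is C D E F G A B; C is degree 1, and the triad built there (C-E-G) is major, so it is I.
The scale of E minor (natural minor) is E F# G A B C D; C is degree 6, and the triad built there (C-E-G) is major, so it is VI.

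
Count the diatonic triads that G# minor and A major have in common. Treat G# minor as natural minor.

2

Diatonic triads of G# minor (natural minor): G#m (i), A#dim (ii°), B (III), C#m (iv), D#m (v), E (VI), F# (VII).
Diatonic triads of A major: A (I), Bm (ii), C#m (iii), D (IV), E (V), F#m (vi), G#dim (vii°).
Matching root and quality in both lists: C#m, E.
That gives 2 common triads.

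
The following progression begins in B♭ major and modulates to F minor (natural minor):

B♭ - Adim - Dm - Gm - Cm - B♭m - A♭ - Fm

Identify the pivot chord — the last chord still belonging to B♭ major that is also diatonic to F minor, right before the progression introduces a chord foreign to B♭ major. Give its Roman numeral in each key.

Cm — ii in B♭ major, v in F minor

Chords diatonic to B♭ major: B♭, Cm, Dm, E♭, F, Gm, Adim.
Reading the progression, the first chord not in that set is B♭m, so the modulation leaves B♭ major there.
The chord immediately before B♭m is Cm, which is diatonic to both keys: ii in B♭ major and v in F minor.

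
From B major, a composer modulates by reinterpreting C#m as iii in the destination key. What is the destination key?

A major

The numeral iii denotes a minor triad on scale degree 3. With C# on degree 3, the tonic of the new key is A.
Degree 3 carries a minor triad in major keys, so the destination is A major.
Check: the diatonic triads of A major are A (I), Bm (ii), C#m (iii), D (IV), E (V), F#m (vi), G#dim (vii°) — C#m is indeed iii.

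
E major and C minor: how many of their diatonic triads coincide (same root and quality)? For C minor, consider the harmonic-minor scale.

Diatonic triads of E major: E major (I), F♯ minor (ii), G♯ minor (iii), A major (IV), B major (V), C♯ minor (vi), D♯ diminished (vii°).
Diatonic triads of C minor (harmonic minor): C minor (i), D diminished (ii°), E♭ augmented (III+), F minor (iv), G major (V), A♭ major (VI), B diminished (vii°).
No triad has the same root and quality in both keys.

0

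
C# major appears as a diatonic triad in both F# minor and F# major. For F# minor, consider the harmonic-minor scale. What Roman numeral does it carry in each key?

The scale of F# minor (harmonic minor) is F# G# A B C# D E#; C# is degree 5, and the triad built there (C#-E#-G#) is major, so it is V.
The scale of F# major is F# G# A# B C# D# E#; C# is degree 5, and the triad built there (C#-E#-G#) is major, so it is V.

V in F# minor; V in F# major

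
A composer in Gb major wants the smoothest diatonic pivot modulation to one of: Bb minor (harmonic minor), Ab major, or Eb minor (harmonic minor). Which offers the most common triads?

Triads of Gb major: Gb (I), Abm (ii), Bbm (iii), Cb (IV), Db (V), Ebm (vi), Fdim (vii°).
Bb minor (harmonic minor) shares 3: Gb, Bbm, Ebm.
Ab major shares 2: Bbm, Db.
Eb minor (harmonic minor) shares 4: Abm, Cb, Ebm, Fdim.
The most common triads (4) are shared with Eb minor.

Eb minor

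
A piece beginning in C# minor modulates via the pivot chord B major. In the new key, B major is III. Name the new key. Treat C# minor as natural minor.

G# minor

The numeral III denotes a major triad on scale degree 3. With B on degree 3, the tonic of the new key is G#.
Degree 3 carries a major triad in natural-minor keys, so the destination is G# minor.
Check: the diatonic triads of G# minor (natural minor) are G#m (i), A#dim (ii°), B (III), C#m (iv), D#m (v), E (VI), F# (VII) — B major is indeed III.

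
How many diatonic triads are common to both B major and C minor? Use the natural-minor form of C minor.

Diatonic triads of B major: B (I), C#m (ii), D#m (iii), E (IV), F# (V), G#m (vi), A#dim (vii°).
Diatonic triads of C minor (natural minor): Cm (i), Ddim (ii°), Eb (III), Fm (iv), Gm (v), Ab (VI), Bb (VII).
No triad has the same root and quality in both keys.

0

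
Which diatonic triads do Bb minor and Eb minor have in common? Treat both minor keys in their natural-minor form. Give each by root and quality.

Bbm, Db, Ebm, Gb

Triads in Bb minor (natural minor): Bbm (i), Cdim (ii°), Db (III), Ebm (iv), Fm (v), Gb (VI), Ab (VII).
Triads in Eb minor (natural minor): Ebm (i), Fdim (ii°), Gb (III), Abm (iv), Bbm (v), Cb (VI), Db (VII).
Shared triads with their functions: Bbm (i in Bb minor, v in Eb minor); Db (III in Bb minor, VII in Eb minor); Ebm (iv in Bb minor, i in Eb minor); Gb (VI in Bb minor, III in Eb minor).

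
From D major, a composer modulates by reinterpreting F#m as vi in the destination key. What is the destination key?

A major

The numeral vi denotes a minor triad on scale degree 6. With F# on degree 6, the tonic of the new key is A.
Degree 6 carries a minor triad in major keys, so the destination is A major.
Check: the diatonic triads of A major are A (I), Bm (ii), C#m (iii), D (IV), E (V), F#m (vi), G#dim (vii°) — F#m is indeed vi.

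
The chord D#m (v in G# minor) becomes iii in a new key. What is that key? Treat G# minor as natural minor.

B major

The numeral iii denotes a minor triad on scale degree 3. With D# on degree 3, the tonic of the new key is B.
Degree 3 carries a minor triad in major keys, so the destination is B major.
Check: the diatonic triads of B major are B (I), C#m (ii), D#m (iii), E (IV), F# (V), G#m (vi), A#dim (vii°) — D#m is indeed iii.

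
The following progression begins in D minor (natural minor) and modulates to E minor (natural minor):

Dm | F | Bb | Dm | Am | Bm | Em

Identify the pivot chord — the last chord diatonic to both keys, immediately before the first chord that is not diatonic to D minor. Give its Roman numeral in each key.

Chords diatonic to D minor: Dm, Edim, F, Gm, Am, Bb, C.
Reading the progression, the first chord not in that set is Bm, so the modulation leaves D minor there.
The chord immediately before Bm is Am, which is diatonic to both keys: v in D minor and iv in E minor.

Am — v in D minor, iv in E minor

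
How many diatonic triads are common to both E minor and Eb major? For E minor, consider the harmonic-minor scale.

Diatonic triads of E minor (harmonic minor): Em (i), F#dim (ii°), Gaug (III+), Am (iv), B (V), C (VI), D#dim (vii°).
Diatonic triads of Eb major: Eb (I), Fm (ii), Gm (iii), Ab (IV), Bb (V), Cm (vi), Ddim (vii°).
No triad has the same root and quality in both keys.

0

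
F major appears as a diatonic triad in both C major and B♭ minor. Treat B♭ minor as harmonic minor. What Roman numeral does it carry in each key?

IV in C major; V in B♭ minor

The scale of C major is C D E F G A B; F is degree 4, and the triad built there (F-A-C) is major, so it is IV.
The scale of B♭ minor (harmonic minor) is B♭ C D♭ E♭ F G♭ A; F is degree 5, and the triad built there (F-A-C) is major, so it is V.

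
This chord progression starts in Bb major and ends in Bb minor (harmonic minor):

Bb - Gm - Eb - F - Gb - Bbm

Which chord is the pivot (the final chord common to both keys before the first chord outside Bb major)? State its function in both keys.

Chords diatonic to Bb major: Bb, Cm, Dm, Eb, F, Gm, Adim.
Reading the progression, the first chord not in that set is Gb, so the modulation leaves Bb major there.
The chord immediately before Gb is F, which is diatonic to both keys: V in Bb major and V in Bb minor.

F — V in Bb major, V in Bb minor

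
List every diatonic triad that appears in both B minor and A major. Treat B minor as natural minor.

Bm, D, F#m, A

Triads in B minor (natural minor): Bm (i), C#dim (ii°), D (III), Em (iv), F#m (v), G (VI), A (VII).
Triads in A major: A (I), Bm (ii), C#m (iii), D (IV), E (V), F#m (vi), G#dim (vii°).
Shared triads with their functions: Bm (i in B minor, ii in A major); D (III in B minor, IV in A major); F#m (v in B minor, vi in A major); A (VII in B minor, I in A major).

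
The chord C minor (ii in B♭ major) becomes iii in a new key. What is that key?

The numeral iii denotes a minor triad on scale degree 3. With C on degree 3, the tonic of the new key is A♭.
Degree 3 carries a minor triad in major keys, so the destination is A♭ major.
Check: the diatonic triads of A♭ major are A♭ (I), B♭m (ii), Cm (iii), D♭ (IV), E♭ (V), Fm (vi), Gdim (vii°) — C minor is indeed iii.

A♭ major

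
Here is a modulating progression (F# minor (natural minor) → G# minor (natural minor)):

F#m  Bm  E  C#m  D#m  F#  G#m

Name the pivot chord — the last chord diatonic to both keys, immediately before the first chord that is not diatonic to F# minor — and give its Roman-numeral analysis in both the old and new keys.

Chords diatonic to F# minor: F#m, G#dim, A, Bm, C#m, D, E.
Reading the progression, the first chord not in that set is D#m, so the modulation leaves F# minor there.
The chord immediately before D#m is C#m, which is diatonic to both keys: v in F# minor and iv in G# minor.

C#m — v in F# minor, iv in G# minor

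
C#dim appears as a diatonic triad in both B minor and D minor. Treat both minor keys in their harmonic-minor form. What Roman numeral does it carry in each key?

The scale of B minor (harmonic minor) is B C# D E F# G A#; C# is degree 2, and the triad built there (C#-E-G) is diminished, so it is ii°.
The scale of D minor (harmonic minor) is D E F G A Bb C#; C# is degree 7, and the triad built there (C#-E-G) is diminished, so it is vii°.

ii° in B minor; vii° in D minor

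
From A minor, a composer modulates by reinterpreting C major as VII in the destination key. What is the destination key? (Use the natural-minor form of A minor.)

D minor

The numeral VII denotes a major triad on scale degree 7. With C on degree 7, the tonic of the new key is D.
Degree 7 carries a major triad in natural-minor keys, so the destination is D minor.
Check: the diatonic triads of D minor (natural minor) are Dm (i), Edim (ii°), F (III), Gm (iv), Am (v), Bb (VI), C (VII) — C major is indeed VII.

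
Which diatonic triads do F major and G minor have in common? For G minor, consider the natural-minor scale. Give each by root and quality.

F, Gm, Bb, Dm

Triads in F major: F (I), Gm (ii), Am (iii), Bb (IV), C (V), Dm (vi), Edim (vii°).
Triads in G minor (natural minor): Gm (i), Adim (ii°), Bb (III), Cm (iv), Dm (v), Eb (VI), F (VII).
Shared triads with their functions: F (I in F major, VII in G minor); Gm (ii in F major, i in G minor); Bb (IV in F major, III in G minor); Dm (vi in F major, v in G minor).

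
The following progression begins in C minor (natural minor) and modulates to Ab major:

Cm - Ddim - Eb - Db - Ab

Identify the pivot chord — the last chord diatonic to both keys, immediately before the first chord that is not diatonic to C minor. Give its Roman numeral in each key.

Eb — III in C minor, V in Ab major

Chords diatonic to C minor: Cm, Ddim, Eb, Fm, Gm, Ab, Bb.
Reading the progression, the first chord not in that set is Db, so the modulation leaves C minor there.
The chord immediately before Db is Eb, which is diatonic to both keys: III in C minor and V in Ab major.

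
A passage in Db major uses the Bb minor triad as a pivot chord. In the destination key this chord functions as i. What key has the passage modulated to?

The numeral i denotes a minor triad on scale degree 1. With Bb on degree 1, the tonic of the new key is Bb.
Degree 1 carries a minor triad in minor keys, so the destination is Bb minor.
Check: the diatonic triads of Bb minor (natural minor) are Bbm (i), Cdim (ii°), Db (III), Ebm (iv), Fm (v), Gb (VI), Ab (VII) — Bb minor is indeed i.

Bb minor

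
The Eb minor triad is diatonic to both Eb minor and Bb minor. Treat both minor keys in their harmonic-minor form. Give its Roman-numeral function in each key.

The scale of Eb minor (harmonic minor) is Eb F Gb Ab Bb Cb D; Eb is degree 1, and the triad built there (Eb-Gb-Bb) is minor, so it is i.
The scale of Bb minor (harmonic minor) is Bb C Db Eb F Gb A; Eb is degree 4, and the triad built there (Eb-Gb-Bb) is minor, so it is iv.

i in Eb minor; iv in Bb minor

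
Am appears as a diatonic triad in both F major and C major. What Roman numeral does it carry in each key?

iii in F major; vi in C major

The scale of F major is F G A Bb C D E; A is degree 3, and the triad built there (A-C-E) is minor, so it is iii.
The scale of C major is C D E F G A B; A is degree 6, and the triad built there (A-C-E) is minor, so it is vi.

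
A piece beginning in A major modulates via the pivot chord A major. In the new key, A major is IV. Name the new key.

The numeral IV denotes a major triad on scale degree 4. With A on degree 4, the tonic of the new key is E.
Degree 4 carries a major triad in major keys, so the destination is E major.
Check: the diatonic triads of E major are E (I), F#m (ii), G#m (iii), A (IV), B (V), C#m (vi), D#dim (vii°) — A major is indeed IV.

E major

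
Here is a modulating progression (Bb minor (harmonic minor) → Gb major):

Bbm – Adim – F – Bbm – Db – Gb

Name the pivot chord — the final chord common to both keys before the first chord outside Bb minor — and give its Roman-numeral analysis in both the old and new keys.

Chords diatonic to Bb minor: Bbm, Cdim, Dbaug, Ebm, F, Gb, Adim.
Reading the progression, the first chord not in that set is Db, so the modulation leaves Bb minor there.
The chord immediately before Db is Bbm, which is diatonic to both keys: i in Bb minor and iii in Gb major.

Bbm — i in Bb minor, iii in Gb major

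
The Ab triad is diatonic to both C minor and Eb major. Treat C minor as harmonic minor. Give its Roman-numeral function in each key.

The scale of C minor (harmonic minor) is C D Eb F G Ab B; Ab is degree 6, and the triad built there (Ab-C-Eb) is major, so it is VI.
The scale of Eb major is Eb F G Ab Bb C D; Ab is degree 4, and the triad built there (Ab-C-Eb) is major, so it is IV.

VI in C minor; IV in Eb major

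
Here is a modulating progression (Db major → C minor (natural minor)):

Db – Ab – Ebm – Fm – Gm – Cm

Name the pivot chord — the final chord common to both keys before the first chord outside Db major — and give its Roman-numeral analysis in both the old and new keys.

Fm — iii in Db major, iv in C minor

Chords diatonic to Db major: Db, Ebm, Fm, Gb, Ab, Bbm, Cdim.
Reading the progression, the first chord not in that set is Gm, so the modulation leaves Db major there.
The chord immediately before Gm is Fm, which is diatonic to both keys: iii in Db major and iv in C minor.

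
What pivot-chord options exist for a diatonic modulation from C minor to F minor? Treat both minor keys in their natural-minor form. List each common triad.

Triads in C minor (natural minor): Cm (i), Ddim (ii°), E♭ (III), Fm (iv), Gm (v), A♭ (VI), B♭ (VII).
Triads in F minor (natural minor): Fm (i), Gdim (ii°), A♭ (III), B♭m (iv), Cm (v), D♭ (VI), E♭ (VII).
Shared triads with their functions: Cm (i in C minor, v in F minor); E♭ (III in C minor, VII in F minor); Fm (iv in C minor, i in F minor); A♭ (VI in C minor, III in F minor).

Cm, E♭, Fm, A♭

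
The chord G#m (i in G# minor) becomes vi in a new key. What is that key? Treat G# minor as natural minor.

B major

The numeral vi denotes a minor triad on scale degree 6. With G# on degree 6, the tonic of the new key is B.
Degree 6 carries a minor triad in major keys, so the destination is B major.
Check: the diatonic triads of B major are B (I), C#m (ii), D#m (iii), E (IV), F# (V), G#m (vi), A#dim (vii°) — G#m is indeed vi.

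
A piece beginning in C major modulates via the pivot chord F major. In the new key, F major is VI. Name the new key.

The numeral VI denotes a major triad on scale degree 6. With F on degree 6, the tonic of the new key is A.
Degree 6 carries a major triad in minor keys, so the destination is A minor.
Check: the diatonic triads of A minor (natural minor) are Am (i), Bdim (ii°), C (III), Dm (iv), Em (v), F (VI), G (VII) — F major is indeed VI.

A minor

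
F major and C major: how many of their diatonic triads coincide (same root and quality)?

Diatonic triads of F major: F (I), Gm (ii), Am (iii), Bb (IV), C (V), Dm (vi), Edim (vii°).
Diatonic triads of C major: C (I), Dm (ii), Em (iii), F (IV), G (V), Am (vi), Bdim (vii°).
Matching root and quality in both lists: F, Am, C, Dm.
That gives 4 common triads.

4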